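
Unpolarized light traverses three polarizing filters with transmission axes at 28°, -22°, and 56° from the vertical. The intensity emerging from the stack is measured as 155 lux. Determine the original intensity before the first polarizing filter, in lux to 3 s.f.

I₀ ≈ 1.74e4 lux

Unpolarized light through the first polarizer → I₁ = ½ I₀, now polarized at 28°.
I₂ = I₁ cos²(-22° − 28°) = 0.5 I₀ · cos²(50°) = 0.2066 I₀.
I₃ = I₂ cos²(56° + 22°) = 0.2066 I₀ · cos²(78°) = 0.00893 I₀.
So 155 lux = 0.00893 I₀, giving I₀ = 155/0.00893 = 1.736e+04 lux.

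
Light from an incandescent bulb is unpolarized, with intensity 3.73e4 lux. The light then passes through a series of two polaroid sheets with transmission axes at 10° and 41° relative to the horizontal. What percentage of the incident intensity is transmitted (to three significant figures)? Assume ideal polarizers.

≈ 36.7%

Unpolarized light through the first polarizer → I₁ = 3.73e4 lux/2 = 1.865e+04 lux, polarized at 10°.
I₂ = I₁ · cos²(31°) = 1.865e+04 · 0.7347 = 1.37e+04 lux.
That is 36.74% of the incident intensity.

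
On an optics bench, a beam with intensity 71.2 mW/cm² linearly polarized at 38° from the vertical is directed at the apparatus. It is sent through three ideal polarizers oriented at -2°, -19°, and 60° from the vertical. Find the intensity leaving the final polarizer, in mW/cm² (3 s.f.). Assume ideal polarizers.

I₁ = 71.2 mW/cm² · cos²(40°) = 41.78 mW/cm².
I₂ = I₁ · cos²(17°) = 41.78 · 0.9145 = 38.21 mW/cm².
I₃ = I₂ · cos²(79°) = 38.21 · 0.03641 = 1.391 mW/cm².

I ≈ 1.39 mW/cm²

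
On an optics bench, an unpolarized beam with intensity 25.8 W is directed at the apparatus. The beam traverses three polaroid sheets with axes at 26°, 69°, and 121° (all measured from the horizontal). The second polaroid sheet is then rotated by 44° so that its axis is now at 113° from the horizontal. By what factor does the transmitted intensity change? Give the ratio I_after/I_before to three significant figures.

I_new/I_old ≈ 0.0132

Before rotation:
Unpolarized light through the first polarizer → I₁ = ½ I₀, now polarized at 26°.
I₂ = I₁ cos²(69° − 26°) = 0.5 I₀ · cos²(43°) = 0.2674 I₀.
I₃ = I₂ cos²(121° − 69°) = 0.2674 I₀ · cos²(52°) = 0.1014 I₀.
After rotation:
Unpolarized light through the first polarizer → I₁ = ½ I₀, now polarized at 26°.
I₂ = I₁ cos²(113° − 26°) = 0.5 I₀ · cos²(87°) = 0.00137 I₀.
I₃ = I₂ cos²(121° − 113°) = 0.00137 I₀ · cos²(8°) = 0.001343 I₀.
Ratio = 0.001343 / 0.1014 = 0.01325.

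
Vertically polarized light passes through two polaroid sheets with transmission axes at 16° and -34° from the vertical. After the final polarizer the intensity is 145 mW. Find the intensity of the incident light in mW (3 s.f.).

By Malus's law, I₁ = I₀ cos²(16° − 0°) = I₀ cos²(16°) = 0.924 I₀.
I₂ = I₁ cos²(-34° − 16°) = 0.924 I₀ · cos²(50°) = 0.3818 I₀.
So 145 mW = 0.3818 I₀, giving I₀ = 145/0.3818 = 379.8 mW.

I₀ ≈ 380 mW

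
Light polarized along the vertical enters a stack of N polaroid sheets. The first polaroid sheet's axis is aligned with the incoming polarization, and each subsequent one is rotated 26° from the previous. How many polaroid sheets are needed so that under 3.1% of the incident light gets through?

N = 18

First polarizer is aligned with the polarization: full transmission.
Each further stage multiplies by cos²(26°) = 0.8078.
After N polarizers: T = 0.8078^(N−1). Require T < 0.031 ⇒ N−1 > ln(0.031)/ln(0.8078) = 16.28, so N−1 ≥ 17 and N = 18.
Check: N=18 gives T = 0.02657 < 0.031; N=17 gives T = 0.03289.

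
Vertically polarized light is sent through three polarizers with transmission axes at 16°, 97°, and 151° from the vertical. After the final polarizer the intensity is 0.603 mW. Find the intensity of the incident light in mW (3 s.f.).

By Malus's law, I₁ = I₀ cos²(16° − 0°) = I₀ cos²(16°) = 0.924 I₀.
I₂ = I₁ cos²(97° − 16°) = 0.924 I₀ · cos²(81°) = 0.02261 I₀.
I₃ = I₂ cos²(151° − 97°) = 0.02261 I₀ · cos²(54°) = 0.007812 I₀.
So 0.603 mW = 0.007812 I₀, giving I₀ = 0.603/0.007812 = 77.18 mW.

I₀ ≈ 77.2 mW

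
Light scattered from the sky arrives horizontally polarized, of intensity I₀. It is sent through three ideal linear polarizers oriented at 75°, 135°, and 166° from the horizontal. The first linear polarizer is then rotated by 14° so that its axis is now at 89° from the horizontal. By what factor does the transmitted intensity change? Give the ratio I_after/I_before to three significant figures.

Before rotation:
I₁ = I₀ cos²(75° − 0°) = I₀ cos²(75°) = 0.06699 I₀.
I₂ = I₁ cos²(135° − 75°) = 0.06699 I₀ · cos²(60°) = 0.01675 I₀.
I₃ = I₂ cos²(166° − 135°) = 0.01675 I₀ · cos²(31°) = 0.0123 I₀.
After rotation:
I₁ = I₀ cos²(89° − 0°) = I₀ cos²(89°) = 0.0003046 I₀.
I₂ = I₁ cos²(135° − 89°) = 0.0003046 I₀ · cos²(46°) = 0.000147 I₀.
I₃ = I₂ cos²(166° − 135°) = 0.000147 I₀ · cos²(31°) = 0.000108 I₀.
Ratio = 0.000108 / 0.0123 = 0.008776.

I_new/I_old ≈ 0.00878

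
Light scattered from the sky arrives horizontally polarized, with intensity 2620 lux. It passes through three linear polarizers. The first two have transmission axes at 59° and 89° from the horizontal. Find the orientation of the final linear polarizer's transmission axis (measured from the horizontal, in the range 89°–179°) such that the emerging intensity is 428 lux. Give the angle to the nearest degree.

θ ≈ 114°

I₁ = I₀ cos²(59° − 0°) = I₀ cos²(59°) = 0.2653 I₀.
I₂ = I₁ cos²(89° − 59°) = 0.2653 I₀ · cos²(30°) = 0.1989 I₀.
Target fraction: 428 / 2620 lux = 0.1634 of I₀.
Need I₃/I₀ = 0.1634, so cos²(θ − 89°) = 0.1634 / 0.1989 = 0.8211.
θ − 89° = arccos(√0.8211) = 25.0°, giving θ ≈ 89 + 25.0 = 114.0°.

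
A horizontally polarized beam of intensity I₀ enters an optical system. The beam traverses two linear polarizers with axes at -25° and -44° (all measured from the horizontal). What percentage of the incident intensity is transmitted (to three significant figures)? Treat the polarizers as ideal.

≈ 73.4%

I₁ = I₀ cos²(-25° − 0°) = I₀ cos²(25°) = 0.8214 I₀.
I₂ = I₁ cos²(-44° + 25°) = 0.8214 I₀ · cos²(19°) = 0.7343 I₀.
That is 73.43% of the incident intensity.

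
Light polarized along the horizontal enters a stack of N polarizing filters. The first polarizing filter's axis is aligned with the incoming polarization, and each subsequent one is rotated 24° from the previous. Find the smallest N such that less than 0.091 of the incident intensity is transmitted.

N = 15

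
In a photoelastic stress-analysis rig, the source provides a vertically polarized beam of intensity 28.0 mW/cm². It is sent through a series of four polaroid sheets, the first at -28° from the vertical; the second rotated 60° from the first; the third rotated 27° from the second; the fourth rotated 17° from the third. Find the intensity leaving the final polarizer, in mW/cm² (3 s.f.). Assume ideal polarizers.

I₁ = 28.0 mW/cm² · cos²(28°) = 21.83 mW/cm².
I₂ = I₁ · cos²(60°) = 21.83 · 0.25 = 5.457 mW/cm².
I₃ = I₂ · cos²(27°) = 5.457 · 0.7939 = 4.332 mW/cm².
I₄ = I₃ · cos²(17°) = 4.332 · 0.9145 = 3.962 mW/cm².

I ≈ 3.96 mW/cm²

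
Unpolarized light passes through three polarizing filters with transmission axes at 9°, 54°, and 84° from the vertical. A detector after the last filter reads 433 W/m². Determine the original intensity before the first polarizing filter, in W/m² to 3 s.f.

I₀ ≈ 2310 W/m²

Unpolarized light through the first polarizer → I₁ = ½ I₀, now polarized at 9°.
I₂ = I₁ cos²(54° − 9°) = 0.5 I₀ · cos²(45°) = 0.25 I₀.
I₃ = I₂ cos²(84° − 54°) = 0.25 I₀ · cos²(30°) = 0.1875 I₀.
So 433 W/m² = 0.1875 I₀, giving I₀ = 433/0.1875 = 2309 W/m².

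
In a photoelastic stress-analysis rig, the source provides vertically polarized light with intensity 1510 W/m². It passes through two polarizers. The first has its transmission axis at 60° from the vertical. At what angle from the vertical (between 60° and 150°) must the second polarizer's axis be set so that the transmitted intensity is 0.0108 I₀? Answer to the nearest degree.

θ ≈ 138°

I₁ = I₀ cos²(60° − 0°) = I₀ cos²(60°) = 0.25 I₀.
Need I₂/I₀ = 0.0108, so cos²(θ − 60°) = 0.0108 / 0.25 = 0.0432.
θ − 60° = arccos(√0.0432) = 78.0°, giving θ ≈ 60 + 78.0 = 138.0°.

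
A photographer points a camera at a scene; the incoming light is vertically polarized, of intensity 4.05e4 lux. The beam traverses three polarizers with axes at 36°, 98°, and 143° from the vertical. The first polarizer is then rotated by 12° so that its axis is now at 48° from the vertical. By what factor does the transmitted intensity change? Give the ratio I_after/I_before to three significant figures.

Before rotation:
I₁ = I₀ cos²(36° − 0°) = I₀ cos²(36°) = 0.6545 I₀.
I₂ = I₁ cos²(98° − 36°) = 0.6545 I₀ · cos²(62°) = 0.1443 I₀.
I₃ = I₂ cos²(143° − 98°) = 0.1443 I₀ · cos²(45°) = 0.07213 I₀.
After rotation:
I₁ = I₀ cos²(48° − 0°) = I₀ cos²(48°) = 0.4477 I₀.
I₂ = I₁ cos²(98° − 48°) = 0.4477 I₀ · cos²(50°) = 0.185 I₀.
I₃ = I₂ cos²(143° − 98°) = 0.185 I₀ · cos²(45°) = 0.0925 I₀.
Ratio = 0.0925 / 0.07213 = 1.282.

I_new/I_old ≈ 1.28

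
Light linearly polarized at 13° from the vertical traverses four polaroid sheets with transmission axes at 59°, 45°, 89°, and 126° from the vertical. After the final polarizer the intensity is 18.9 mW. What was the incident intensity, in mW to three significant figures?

I₁ = I₀ cos²(59° − 13°) = I₀ cos²(46°) = 0.4826 I₀.
I₂ = I₁ cos²(45° − 59°) = 0.4826 I₀ · cos²(14°) = 0.4543 I₀.
I₃ = I₂ cos²(89° − 45°) = 0.4543 I₀ · cos²(44°) = 0.2351 I₀.
I₄ = I₃ cos²(126° − 89°) = 0.2351 I₀ · cos²(37°) = 0.1499 I₀.
So 18.9 mW = 0.1499 I₀, giving I₀ = 18.9/0.1499 = 126.1 mW.

I₀ ≈ 126 mW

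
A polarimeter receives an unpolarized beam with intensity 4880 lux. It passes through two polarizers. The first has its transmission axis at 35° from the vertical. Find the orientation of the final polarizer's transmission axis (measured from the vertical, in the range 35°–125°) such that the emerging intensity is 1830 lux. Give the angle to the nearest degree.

Unpolarized light through the first polarizer → I₁ = ½ I₀, now polarized at 35°.
Target fraction: 1830 / 4880 lux = 0.375 of I₀.
Need I₂/I₀ = 0.375, so cos²(θ − 35°) = 0.375 / 0.5 = 0.75.
θ − 35° = arccos(√0.75) = 30.0°, giving θ ≈ 35 + 30.0 = 65.0°.

θ ≈ 65°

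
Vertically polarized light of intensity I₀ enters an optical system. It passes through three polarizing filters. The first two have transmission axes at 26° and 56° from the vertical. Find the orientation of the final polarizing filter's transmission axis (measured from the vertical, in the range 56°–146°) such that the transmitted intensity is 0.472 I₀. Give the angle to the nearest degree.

I₁ = I₀ cos²(26° − 0°) = I₀ cos²(26°) = 0.8078 I₀.
I₂ = I₁ cos²(56° − 26°) = 0.8078 I₀ · cos²(30°) = 0.6059 I₀.
Need I₃/I₀ = 0.472, so cos²(θ − 56°) = 0.472 / 0.6059 = 0.779.
θ − 56° = arccos(√0.779) = 28.0°, giving θ ≈ 56 + 28.0 = 84.0°.

θ ≈ 84°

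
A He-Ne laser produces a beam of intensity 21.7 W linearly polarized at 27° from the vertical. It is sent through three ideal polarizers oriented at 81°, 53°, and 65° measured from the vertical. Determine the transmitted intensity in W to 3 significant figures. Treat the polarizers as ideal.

I₁ = 21.7 W · cos²(54°) = 7.497 W.
I₂ = I₁ · cos²(28°) = 7.497 · 0.7796 = 5.845 W.
I₃ = I₂ · cos²(12°) = 5.845 · 0.9568 = 5.592 W.

I ≈ 5.59 W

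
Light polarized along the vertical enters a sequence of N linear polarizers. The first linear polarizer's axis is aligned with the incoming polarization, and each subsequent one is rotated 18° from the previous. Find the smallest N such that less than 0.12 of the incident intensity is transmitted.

First polarizer is aligned with the polarization: full transmission.
Each further stage multiplies by cos²(18°) = 0.9045.
After N polarizers: T = 0.9045^(N−1). Require T < 0.12 ⇒ N−1 > ln(0.12)/ln(0.9045) = 21.13, so N−1 ≥ 22 and N = 23.
Check: N=23 gives T = 0.1099 < 0.12; N=22 gives T = 0.1215.

N = 23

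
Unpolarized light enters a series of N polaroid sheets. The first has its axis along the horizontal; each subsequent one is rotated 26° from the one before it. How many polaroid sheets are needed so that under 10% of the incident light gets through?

N = 9

First polarizer halves the unpolarized light: factor 1/2.
Each further stage multiplies by cos²(26°) = 0.8078.
After N polarizers: T = 0.5·0.8078^(N−1). Require T < 0.10 ⇒ N−1 > ln(0.10/0.5)/ln(0.8078) = 7.54, so N−1 ≥ 8 and N = 9.
Check: N=9 gives T = 0.09068 < 0.10; N=8 gives T = 0.1123.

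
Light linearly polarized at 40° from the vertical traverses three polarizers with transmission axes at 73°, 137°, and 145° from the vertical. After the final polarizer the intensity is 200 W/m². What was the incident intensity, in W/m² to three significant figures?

I₀ ≈ 1510 W/m²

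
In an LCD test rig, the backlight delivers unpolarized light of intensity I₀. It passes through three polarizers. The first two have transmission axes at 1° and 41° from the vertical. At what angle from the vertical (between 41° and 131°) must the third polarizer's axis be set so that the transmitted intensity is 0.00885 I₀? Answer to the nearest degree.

θ ≈ 121°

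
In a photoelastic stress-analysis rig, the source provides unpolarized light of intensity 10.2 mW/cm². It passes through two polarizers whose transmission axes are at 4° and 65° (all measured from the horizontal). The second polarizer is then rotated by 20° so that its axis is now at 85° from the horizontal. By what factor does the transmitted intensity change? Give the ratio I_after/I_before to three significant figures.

I_new/I_old ≈ 0.104

Before rotation:
Unpolarized light through the first polarizer → I₁ = ½ I₀, now polarized at 4°.
I₂ = I₁ cos²(65° − 4°) = 0.5 I₀ · cos²(61°) = 0.1175 I₀.
After rotation:
Unpolarized light through the first polarizer → I₁ = ½ I₀, now polarized at 4°.
I₂ = I₁ cos²(85° − 4°) = 0.5 I₀ · cos²(81°) = 0.01224 I₀.
Ratio = 0.01224 / 0.1175 = 0.1041.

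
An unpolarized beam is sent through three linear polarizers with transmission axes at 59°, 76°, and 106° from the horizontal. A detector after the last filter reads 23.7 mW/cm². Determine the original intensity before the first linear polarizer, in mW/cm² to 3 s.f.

Unpolarized light through the first polarizer → I₁ = ½ I₀, now polarized at 59°.
I₂ = I₁ cos²(76° − 59°) = 0.5 I₀ · cos²(17°) = 0.4573 I₀.
I₃ = I₂ cos²(106° − 76°) = 0.4573 I₀ · cos²(30°) = 0.3429 I₀.
So 23.7 mW/cm² = 0.3429 I₀, giving I₀ = 23.7/0.3429 = 69.11 mW/cm².

I₀ ≈ 69.1 mW/cm²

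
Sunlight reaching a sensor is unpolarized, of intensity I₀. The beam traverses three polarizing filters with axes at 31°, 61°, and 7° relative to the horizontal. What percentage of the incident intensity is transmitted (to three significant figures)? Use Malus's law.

Unpolarized light through the first polarizer → I₁ = ½ I₀, now polarized at 31°.
I₂ = I₁ cos²(61° − 31°) = 0.5 I₀ · cos²(30°) = 0.375 I₀.
I₃ = I₂ cos²(7° − 61°) = 0.375 I₀ · cos²(54°) = 0.1296 I₀.
That is 12.96% of the incident intensity.

≈ 13.0%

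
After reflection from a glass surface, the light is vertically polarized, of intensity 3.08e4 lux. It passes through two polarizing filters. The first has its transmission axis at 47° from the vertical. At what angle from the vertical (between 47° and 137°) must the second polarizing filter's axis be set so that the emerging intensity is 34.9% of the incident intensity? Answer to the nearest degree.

By Malus's law, I₁ = I₀ cos²(47° − 0°) = I₀ cos²(47°) = 0.4651 I₀.
Need I₂/I₀ = 0.349, so cos²(θ − 47°) = 0.349 / 0.4651 = 0.7503.
θ − 47° = arccos(√0.7503) = 30.0°, giving θ ≈ 47 + 30.0 = 77.0°.

θ ≈ 77°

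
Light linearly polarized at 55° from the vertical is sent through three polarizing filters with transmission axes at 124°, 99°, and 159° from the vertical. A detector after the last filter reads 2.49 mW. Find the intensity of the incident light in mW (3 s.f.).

I₁ = I₀ cos²(124° − 55°) = I₀ cos²(69°) = 0.1284 I₀.
I₂ = I₁ cos²(99° − 124°) = 0.1284 I₀ · cos²(25°) = 0.1055 I₀.
I₃ = I₂ cos²(159° − 99°) = 0.1055 I₀ · cos²(60°) = 0.02637 I₀.
So 2.49 mW = 0.02637 I₀, giving I₀ = 2.49/0.02637 = 94.42 mW.

I₀ ≈ 94.4 mW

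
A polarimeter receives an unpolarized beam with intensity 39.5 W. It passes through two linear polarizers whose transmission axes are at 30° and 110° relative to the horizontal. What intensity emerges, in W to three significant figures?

Unpolarized light through the first polarizer → I₁ = 39.5 W/2 = 19.75 W, polarized at 30°.
I₂ = I₁ · cos²(80°) = 19.75 · 0.03015 = 0.5955 W.

I ≈ 0.596 W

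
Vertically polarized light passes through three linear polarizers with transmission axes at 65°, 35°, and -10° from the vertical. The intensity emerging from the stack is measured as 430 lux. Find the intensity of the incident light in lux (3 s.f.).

I₀ ≈ 6420 lux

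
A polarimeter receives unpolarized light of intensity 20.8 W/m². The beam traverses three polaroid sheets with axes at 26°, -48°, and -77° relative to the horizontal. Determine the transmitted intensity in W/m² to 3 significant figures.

I ≈ 0.604 W/m²

Unpolarized light through the first polarizer → I₁ = 20.8 W/m²/2 = 10.4 W/m², polarized at 26°.
I₂ = I₁ · cos²(74°) = 10.4 · 0.07598 = 0.7901 W/m².
I₃ = I₂ · cos²(29°) = 0.7901 · 0.765 = 0.6044 W/m².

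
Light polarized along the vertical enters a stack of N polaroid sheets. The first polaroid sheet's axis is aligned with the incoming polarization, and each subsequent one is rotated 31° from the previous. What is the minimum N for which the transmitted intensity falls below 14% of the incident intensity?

N = 8

First polarizer is aligned with the polarization: full transmission.
Each further stage multiplies by cos²(31°) = 0.7347.
After N polarizers: T = 0.7347^(N−1). Require T < 0.14 ⇒ N−1 > ln(0.14)/ln(0.7347) = 6.38, so N−1 ≥ 7 and N = 8.
Check: N=8 gives T = 0.1156 < 0.14; N=7 gives T = 0.1573.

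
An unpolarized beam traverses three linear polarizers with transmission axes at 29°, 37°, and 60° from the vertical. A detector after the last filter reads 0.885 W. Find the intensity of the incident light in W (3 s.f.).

I₀ ≈ 2.13 W

Unpolarized light through the first polarizer → I₁ = ½ I₀, now polarized at 29°.
I₂ = I₁ cos²(37° − 29°) = 0.5 I₀ · cos²(8°) = 0.4903 I₀.
I₃ = I₂ cos²(60° − 37°) = 0.4903 I₀ · cos²(23°) = 0.4155 I₀.
So 0.885 W = 0.4155 I₀, giving I₀ = 0.885/0.4155 = 2.13 W.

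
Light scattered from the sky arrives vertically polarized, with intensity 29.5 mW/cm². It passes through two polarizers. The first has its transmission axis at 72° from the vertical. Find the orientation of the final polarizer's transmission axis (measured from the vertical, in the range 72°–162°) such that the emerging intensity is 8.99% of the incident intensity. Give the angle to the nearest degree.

By Malus's law, I₁ = I₀ cos²(72° − 0°) = I₀ cos²(72°) = 0.09549 I₀.
Need I₂/I₀ = 0.0899, so cos²(θ − 72°) = 0.0899 / 0.09549 = 0.9414.
θ − 72° = arccos(√0.9414) = 14.0°, giving θ ≈ 72 + 14.0 = 86.0°.

θ ≈ 86°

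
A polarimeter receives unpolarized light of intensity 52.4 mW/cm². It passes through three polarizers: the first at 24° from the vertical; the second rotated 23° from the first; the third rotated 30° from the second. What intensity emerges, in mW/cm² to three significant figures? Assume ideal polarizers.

I ≈ 16.7 mW/cm²

Unpolarized light through the first polarizer → I₁ = 52.4 mW/cm²/2 = 26.2 mW/cm², polarized at 24°.
I₂ = I₁ · cos²(23°) = 26.2 · 0.8473 = 22.2 mW/cm².
I₃ = I₂ · cos²(30°) = 22.2 · 0.75 = 16.65 mW/cm².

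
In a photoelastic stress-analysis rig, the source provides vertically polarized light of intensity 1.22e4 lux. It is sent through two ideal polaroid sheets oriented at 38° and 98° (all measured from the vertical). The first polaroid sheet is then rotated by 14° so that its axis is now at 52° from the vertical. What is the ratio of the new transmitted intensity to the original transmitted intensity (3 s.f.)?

I_new/I_old ≈ 1.18

Before rotation:
By Malus's law, I₁ = I₀ cos²(38° − 0°) = I₀ cos²(38°) = 0.621 I₀.
I₂ = I₁ cos²(98° − 38°) = 0.621 I₀ · cos²(60°) = 0.1552 I₀.
After rotation:
I₁ = I₀ cos²(52° − 0°) = I₀ cos²(52°) = 0.379 I₀.
I₂ = I₁ cos²(98° − 52°) = 0.379 I₀ · cos²(46°) = 0.1829 I₀.
Ratio = 0.1829 / 0.1552 = 1.178.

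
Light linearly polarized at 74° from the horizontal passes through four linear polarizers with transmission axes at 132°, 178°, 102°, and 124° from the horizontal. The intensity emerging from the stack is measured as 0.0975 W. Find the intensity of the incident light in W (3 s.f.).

I₀ ≈ 14.3 W

I₁ = I₀ cos²(132° − 74°) = I₀ cos²(58°) = 0.2808 I₀.
I₂ = I₁ cos²(178° − 132°) = 0.2808 I₀ · cos²(46°) = 0.1355 I₀.
I₃ = I₂ cos²(102° − 178°) = 0.1355 I₀ · cos²(76°) = 0.007931 I₀.
I₄ = I₃ cos²(124° − 102°) = 0.007931 I₀ · cos²(22°) = 0.006818 I₀.
So 0.0975 W = 0.006818 I₀, giving I₀ = 0.0975/0.006818 = 14.3 W.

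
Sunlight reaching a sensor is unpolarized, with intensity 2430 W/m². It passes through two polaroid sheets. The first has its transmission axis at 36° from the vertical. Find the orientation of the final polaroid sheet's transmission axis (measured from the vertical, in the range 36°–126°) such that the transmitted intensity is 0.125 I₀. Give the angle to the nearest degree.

θ ≈ 96°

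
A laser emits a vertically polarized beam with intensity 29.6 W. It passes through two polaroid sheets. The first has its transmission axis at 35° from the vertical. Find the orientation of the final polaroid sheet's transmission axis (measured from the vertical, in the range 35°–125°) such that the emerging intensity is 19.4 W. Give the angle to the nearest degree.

By Malus's law, I₁ = I₀ cos²(35° − 0°) = I₀ cos²(35°) = 0.671 I₀.
Target fraction: 19.4 / 29.6 W = 0.6554 of I₀.
Need I₂/I₀ = 0.6554, so cos²(θ − 35°) = 0.6554 / 0.671 = 0.9767.
θ − 35° = arccos(√0.9767) = 8.8°, giving θ ≈ 35 + 8.8 = 43.8°.

θ ≈ 44°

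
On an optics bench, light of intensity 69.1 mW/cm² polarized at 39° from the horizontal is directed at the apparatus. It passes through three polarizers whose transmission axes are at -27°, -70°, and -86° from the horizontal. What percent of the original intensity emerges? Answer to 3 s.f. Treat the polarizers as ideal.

≈ 8.18%

I₁ = 69.1 mW/cm² · cos²(66°) = 11.43 mW/cm².
I₂ = I₁ · cos²(43°) = 11.43 · 0.5349 = 6.114 mW/cm².
I₃ = I₂ · cos²(16°) = 6.114 · 0.924 = 5.65 mW/cm².
That is 8.176% of the incident intensity.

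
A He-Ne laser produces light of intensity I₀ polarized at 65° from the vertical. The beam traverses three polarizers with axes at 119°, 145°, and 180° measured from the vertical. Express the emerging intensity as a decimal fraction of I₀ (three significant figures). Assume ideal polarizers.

≈ 0.187 I₀

By Malus's law, I₁ = I₀ cos²(119° − 65°) = I₀ cos²(54°) = 0.3455 I₀.
I₂ = I₁ cos²(145° − 119°) = 0.3455 I₀ · cos²(26°) = 0.2791 I₀.
I₃ = I₂ cos²(180° − 145°) = 0.2791 I₀ · cos²(35°) = 0.1873 I₀.
Transmitted fraction = 0.1873.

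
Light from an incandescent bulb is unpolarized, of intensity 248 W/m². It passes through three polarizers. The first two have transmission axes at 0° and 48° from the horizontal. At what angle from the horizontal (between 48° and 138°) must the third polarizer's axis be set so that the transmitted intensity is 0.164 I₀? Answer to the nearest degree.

θ ≈ 79°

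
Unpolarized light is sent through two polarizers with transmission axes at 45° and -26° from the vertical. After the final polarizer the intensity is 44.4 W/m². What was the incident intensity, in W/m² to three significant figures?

I₀ ≈ 838 W/m²

Unpolarized light through the first polarizer → I₁ = ½ I₀, now polarized at 45°.
I₂ = I₁ cos²(-26° − 45°) = 0.5 I₀ · cos²(71°) = 0.053 I₀.
So 44.4 W/m² = 0.053 I₀, giving I₀ = 44.4/0.053 = 837.8 W/m².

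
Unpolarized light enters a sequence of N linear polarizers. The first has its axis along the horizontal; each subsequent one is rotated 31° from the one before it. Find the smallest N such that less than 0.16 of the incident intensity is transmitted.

First polarizer halves the unpolarized light: factor 1/2.
Each further stage multiplies by cos²(31°) = 0.7347.
After N polarizers: T = 0.5·0.7347^(N−1). Require T < 0.16 ⇒ N−1 > ln(0.16/0.5)/ln(0.7347) = 3.70, so N−1 ≥ 4 and N = 5.
Check: N=5 gives T = 0.1457 < 0.16; N=4 gives T = 0.1983.

N = 5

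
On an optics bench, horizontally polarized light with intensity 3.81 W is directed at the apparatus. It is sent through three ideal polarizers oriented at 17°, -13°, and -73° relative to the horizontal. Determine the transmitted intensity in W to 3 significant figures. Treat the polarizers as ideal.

I ≈ 0.653 W

By Malus's law, I₁ = 3.81 W · cos²(17°) = 3.484 W.
I₂ = I₁ · cos²(30°) = 3.484 · 0.75 = 2.613 W.
I₃ = I₂ · cos²(60°) = 2.613 · 0.25 = 0.6533 W.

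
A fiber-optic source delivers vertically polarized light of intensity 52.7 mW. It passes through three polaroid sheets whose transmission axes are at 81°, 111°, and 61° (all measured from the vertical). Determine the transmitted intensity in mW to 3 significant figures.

I ≈ 0.400 mW

By Malus's law, I₁ = 52.7 mW · cos²(81°) = 1.29 mW.
I₂ = I₁ · cos²(30°) = 1.29 · 0.75 = 0.9672 mW.
I₃ = I₂ · cos²(50°) = 0.9672 · 0.4132 = 0.3996 mW.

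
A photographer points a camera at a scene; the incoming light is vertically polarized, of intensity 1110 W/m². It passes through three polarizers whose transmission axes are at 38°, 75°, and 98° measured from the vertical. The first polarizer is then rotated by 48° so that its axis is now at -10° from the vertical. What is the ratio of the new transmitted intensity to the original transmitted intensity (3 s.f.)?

Before rotation:
By Malus's law, I₁ = I₀ cos²(38° − 0°) = I₀ cos²(38°) = 0.621 I₀.
I₂ = I₁ cos²(75° − 38°) = 0.621 I₀ · cos²(37°) = 0.3961 I₀.
I₃ = I₂ cos²(98° − 75°) = 0.3961 I₀ · cos²(23°) = 0.3356 I₀.
After rotation:
I₁ = I₀ cos²(-10° − 0°) = I₀ cos²(10°) = 0.9698 I₀.
I₂ = I₁ cos²(75° + 10°) = 0.9698 I₀ · cos²(85°) = 0.007367 I₀.
I₃ = I₂ cos²(98° − 75°) = 0.007367 I₀ · cos²(23°) = 0.006242 I₀.
Ratio = 0.006242 / 0.3356 = 0.0186.

I_new/I_old ≈ 0.0186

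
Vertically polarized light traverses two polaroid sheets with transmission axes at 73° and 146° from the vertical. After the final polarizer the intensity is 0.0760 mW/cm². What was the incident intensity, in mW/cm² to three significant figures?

I₀ ≈ 10.4 mW/cm²

By Malus's law, I₁ = I₀ cos²(73° − 0°) = I₀ cos²(73°) = 0.08548 I₀.
I₂ = I₁ cos²(146° − 73°) = 0.08548 I₀ · cos²(73°) = 0.007307 I₀.
So 0.0760 mW/cm² = 0.007307 I₀, giving I₀ = 0.0760/0.007307 = 10.4 mW/cm².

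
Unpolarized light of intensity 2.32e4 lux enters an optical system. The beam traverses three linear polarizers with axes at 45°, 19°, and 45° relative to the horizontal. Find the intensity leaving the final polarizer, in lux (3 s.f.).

I ≈ 7570 lux

Unpolarized light through the first polarizer → I₁ = 2.32e4 lux/2 = 1.16e+04 lux, polarized at 45°.
I₂ = I₁ · cos²(26°) = 1.16e+04 · 0.8078 = 9371 lux.
I₃ = I₂ · cos²(26°) = 9371 · 0.8078 = 7570 lux.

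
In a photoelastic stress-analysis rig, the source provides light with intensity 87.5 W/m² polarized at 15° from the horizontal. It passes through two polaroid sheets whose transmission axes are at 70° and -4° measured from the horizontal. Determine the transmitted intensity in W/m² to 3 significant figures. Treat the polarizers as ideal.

I₁ = 87.5 W/m² · cos²(55°) = 28.79 W/m².
I₂ = I₁ · cos²(74°) = 28.79 · 0.07598 = 2.187 W/m².

I ≈ 2.19 W/m²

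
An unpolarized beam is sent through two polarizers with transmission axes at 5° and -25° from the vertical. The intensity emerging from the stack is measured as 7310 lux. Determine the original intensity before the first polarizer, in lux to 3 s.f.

Unpolarized light through the first polarizer → I₁ = ½ I₀, now polarized at 5°.
I₂ = I₁ cos²(-25° − 5°) = 0.5 I₀ · cos²(30°) = 0.375 I₀.
So 7310 lux = 0.375 I₀, giving I₀ = 7310/0.375 = 1.949e+04 lux.

I₀ ≈ 1.95e4 lux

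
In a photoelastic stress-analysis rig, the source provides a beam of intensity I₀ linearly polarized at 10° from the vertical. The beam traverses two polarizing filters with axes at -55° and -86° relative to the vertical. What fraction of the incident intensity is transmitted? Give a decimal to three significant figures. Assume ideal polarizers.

I₁ = I₀ cos²(-55° − 10°) = I₀ cos²(65°) = 0.1786 I₀.
I₂ = I₁ cos²(-86° + 55°) = 0.1786 I₀ · cos²(31°) = 0.1312 I₀.
Transmitted fraction = 0.1312.

≈ 0.131 I₀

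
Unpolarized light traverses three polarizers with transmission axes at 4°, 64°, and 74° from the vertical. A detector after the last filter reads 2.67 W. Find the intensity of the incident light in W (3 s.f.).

Unpolarized light through the first polarizer → I₁ = ½ I₀, now polarized at 4°.
I₂ = I₁ cos²(64° − 4°) = 0.5 I₀ · cos²(60°) = 0.125 I₀.
I₃ = I₂ cos²(74° − 64°) = 0.125 I₀ · cos²(10°) = 0.1212 I₀.
So 2.67 W = 0.1212 I₀, giving I₀ = 2.67/0.1212 = 22.02 W.

I₀ ≈ 22.0 W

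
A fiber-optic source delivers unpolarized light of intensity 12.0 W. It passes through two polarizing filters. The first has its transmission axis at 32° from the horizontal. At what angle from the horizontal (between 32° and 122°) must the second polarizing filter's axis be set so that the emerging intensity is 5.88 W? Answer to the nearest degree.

Unpolarized light through the first polarizer → I₁ = ½ I₀, now polarized at 32°.
Target fraction: 5.88 / 12.0 W = 0.49 of I₀.
Need I₂/I₀ = 0.49, so cos²(θ − 32°) = 0.49 / 0.5 = 0.98.
θ − 32° = arccos(√0.98) = 8.1°, giving θ ≈ 32 + 8.1 = 40.1°.

θ ≈ 40°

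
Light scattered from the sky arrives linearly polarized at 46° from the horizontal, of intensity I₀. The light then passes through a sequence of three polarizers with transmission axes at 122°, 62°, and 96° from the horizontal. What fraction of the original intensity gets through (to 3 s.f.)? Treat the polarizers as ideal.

By Malus's law, I₁ = I₀ cos²(122° − 46°) = I₀ cos²(76°) = 0.05853 I₀.
I₂ = I₁ cos²(62° − 122°) = 0.05853 I₀ · cos²(60°) = 0.01463 I₀.
I₃ = I₂ cos²(96° − 62°) = 0.01463 I₀ · cos²(34°) = 0.01006 I₀.
Transmitted fraction = 0.01006.

≈ 0.0101 I₀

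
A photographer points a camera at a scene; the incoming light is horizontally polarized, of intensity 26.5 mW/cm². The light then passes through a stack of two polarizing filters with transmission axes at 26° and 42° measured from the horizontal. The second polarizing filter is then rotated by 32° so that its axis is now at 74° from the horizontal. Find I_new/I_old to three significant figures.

I_new/I_old ≈ 0.485

Before rotation:
I₁ = I₀ cos²(26° − 0°) = I₀ cos²(26°) = 0.8078 I₀.
I₂ = I₁ cos²(42° − 26°) = 0.8078 I₀ · cos²(16°) = 0.7465 I₀.
After rotation:
I₁ = I₀ cos²(26° − 0°) = I₀ cos²(26°) = 0.8078 I₀.
I₂ = I₁ cos²(74° − 26°) = 0.8078 I₀ · cos²(48°) = 0.3617 I₀.
Ratio = 0.3617 / 0.7465 = 0.4845.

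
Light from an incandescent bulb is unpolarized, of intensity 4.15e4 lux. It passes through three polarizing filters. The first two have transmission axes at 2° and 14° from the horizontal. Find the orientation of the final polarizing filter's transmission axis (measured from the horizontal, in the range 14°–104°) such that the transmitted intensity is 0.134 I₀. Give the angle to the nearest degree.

θ ≈ 72°

Unpolarized light through the first polarizer → I₁ = ½ I₀, now polarized at 2°.
I₂ = I₁ cos²(14° − 2°) = 0.5 I₀ · cos²(12°) = 0.4784 I₀.
Need I₃/I₀ = 0.134, so cos²(θ − 14°) = 0.134 / 0.4784 = 0.2801.
θ − 14° = arccos(√0.2801) = 58.0°, giving θ ≈ 14 + 58.0 = 72.0°.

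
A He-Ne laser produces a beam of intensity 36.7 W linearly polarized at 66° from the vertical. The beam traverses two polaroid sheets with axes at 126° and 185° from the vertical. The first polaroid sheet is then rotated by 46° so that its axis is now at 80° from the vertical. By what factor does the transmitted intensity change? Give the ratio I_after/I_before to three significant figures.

I_new/I_old ≈ 0.951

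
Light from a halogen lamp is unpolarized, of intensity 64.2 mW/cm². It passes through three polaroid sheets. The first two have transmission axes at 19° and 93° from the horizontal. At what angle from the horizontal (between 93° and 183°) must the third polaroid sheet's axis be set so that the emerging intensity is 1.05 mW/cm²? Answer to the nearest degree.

Unpolarized light through the first polarizer → I₁ = ½ I₀, now polarized at 19°.
I₂ = I₁ cos²(93° − 19°) = 0.5 I₀ · cos²(74°) = 0.03799 I₀.
Target fraction: 1.05 / 64.2 mW/cm² = 0.01636 of I₀.
Need I₃/I₀ = 0.01636, so cos²(θ − 93°) = 0.01636 / 0.03799 = 0.4305.
θ − 93° = arccos(√0.4305) = 49.0°, giving θ ≈ 93 + 49.0 = 142.0°.

θ ≈ 142°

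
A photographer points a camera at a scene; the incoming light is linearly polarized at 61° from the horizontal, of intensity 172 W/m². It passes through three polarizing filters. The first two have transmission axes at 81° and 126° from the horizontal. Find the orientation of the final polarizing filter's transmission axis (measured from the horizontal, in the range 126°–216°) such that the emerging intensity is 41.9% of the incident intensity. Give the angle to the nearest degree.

I₁ = I₀ cos²(81° − 61°) = I₀ cos²(20°) = 0.883 I₀.
I₂ = I₁ cos²(126° − 81°) = 0.883 I₀ · cos²(45°) = 0.4415 I₀.
Need I₃/I₀ = 0.419, so cos²(θ − 126°) = 0.419 / 0.4415 = 0.949.
θ − 126° = arccos(√0.949) = 13.1°, giving θ ≈ 126 + 13.1 = 139.1°.

θ ≈ 139°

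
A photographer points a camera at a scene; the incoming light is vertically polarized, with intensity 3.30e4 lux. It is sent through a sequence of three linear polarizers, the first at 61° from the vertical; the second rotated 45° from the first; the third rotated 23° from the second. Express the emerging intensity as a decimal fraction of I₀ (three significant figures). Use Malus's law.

By Malus's law, I₁ = 3.30e4 lux · cos²(61°) = 7756 lux.
I₂ = I₁ · cos²(45°) = 7756 · 0.5 = 3878 lux.
I₃ = I₂ · cos²(23°) = 3878 · 0.8473 = 3286 lux.
Transmitted fraction = 0.09958.

I/I₀ ≈ 0.0996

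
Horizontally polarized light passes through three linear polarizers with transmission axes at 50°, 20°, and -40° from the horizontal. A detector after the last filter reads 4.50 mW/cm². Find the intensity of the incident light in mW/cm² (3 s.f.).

By Malus's law, I₁ = I₀ cos²(50° − 0°) = I₀ cos²(50°) = 0.4132 I₀.
I₂ = I₁ cos²(20° − 50°) = 0.4132 I₀ · cos²(30°) = 0.3099 I₀.
I₃ = I₂ cos²(-40° − 20°) = 0.3099 I₀ · cos²(60°) = 0.07747 I₀.
So 4.50 mW/cm² = 0.07747 I₀, giving I₀ = 4.50/0.07747 = 58.09 mW/cm².

I₀ ≈ 58.1 mW/cm²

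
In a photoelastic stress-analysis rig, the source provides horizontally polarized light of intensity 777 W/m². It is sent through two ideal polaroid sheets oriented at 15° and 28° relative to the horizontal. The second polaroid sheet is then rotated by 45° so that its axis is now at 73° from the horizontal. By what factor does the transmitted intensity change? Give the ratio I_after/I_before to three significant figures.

Before rotation:
I₁ = I₀ cos²(15° − 0°) = I₀ cos²(15°) = 0.933 I₀.
I₂ = I₁ cos²(28° − 15°) = 0.933 I₀ · cos²(13°) = 0.8858 I₀.
After rotation:
I₁ = I₀ cos²(15° − 0°) = I₀ cos²(15°) = 0.933 I₀.
I₂ = I₁ cos²(73° − 15°) = 0.933 I₀ · cos²(58°) = 0.262 I₀.
Ratio = 0.262 / 0.8858 = 0.2958.

I_new/I_old ≈ 0.296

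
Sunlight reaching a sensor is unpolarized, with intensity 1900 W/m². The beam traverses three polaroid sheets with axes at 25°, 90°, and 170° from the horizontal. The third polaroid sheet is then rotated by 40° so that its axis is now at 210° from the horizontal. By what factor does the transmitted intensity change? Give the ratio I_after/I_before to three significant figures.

I_new/I_old ≈ 8.29

Before rotation:
Unpolarized light through the first polarizer → I₁ = ½ I₀, now polarized at 25°.
I₂ = I₁ cos²(90° − 25°) = 0.5 I₀ · cos²(65°) = 0.0893 I₀.
I₃ = I₂ cos²(170° − 90°) = 0.0893 I₀ · cos²(80°) = 0.002693 I₀.
After rotation:
Unpolarized light through the first polarizer → I₁ = ½ I₀, now polarized at 25°.
I₂ = I₁ cos²(90° − 25°) = 0.5 I₀ · cos²(65°) = 0.0893 I₀.
Angle between axes 2 and 3: 60°. I₃ = 0.0893 I₀ · cos²(60°) = 0.02233 I₀.
Ratio = 0.02233 / 0.002693 = 8.291.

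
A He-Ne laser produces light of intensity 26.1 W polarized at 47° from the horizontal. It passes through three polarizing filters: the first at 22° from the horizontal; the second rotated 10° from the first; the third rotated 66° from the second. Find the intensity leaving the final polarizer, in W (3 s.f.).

By Malus's law, I₁ = 26.1 W · cos²(25°) = 21.44 W.
I₂ = I₁ · cos²(10°) = 21.44 · 0.9698 = 20.79 W.
I₃ = I₂ · cos²(66°) = 20.79 · 0.1654 = 3.44 W.

I ≈ 3.44 W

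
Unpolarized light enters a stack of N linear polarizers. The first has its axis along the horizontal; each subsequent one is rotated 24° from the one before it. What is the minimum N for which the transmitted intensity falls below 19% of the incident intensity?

N = 7

First polarizer halves the unpolarized light: factor 1/2.
Each further stage multiplies by cos²(24°) = 0.8346.
After N polarizers: T = 0.5·0.8346^(N−1). Require T < 0.19 ⇒ N−1 > ln(0.19/0.5)/ln(0.8346) = 5.35, so N−1 ≥ 6 and N = 7.
Check: N=7 gives T = 0.1689 < 0.19; N=6 gives T = 0.2024.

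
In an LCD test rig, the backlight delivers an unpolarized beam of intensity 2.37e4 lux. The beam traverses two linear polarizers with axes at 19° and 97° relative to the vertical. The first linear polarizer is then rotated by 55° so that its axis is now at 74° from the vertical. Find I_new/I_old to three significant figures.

Before rotation:
Unpolarized light through the first polarizer → I₁ = ½ I₀, now polarized at 19°.
I₂ = I₁ cos²(97° − 19°) = 0.5 I₀ · cos²(78°) = 0.02161 I₀.
After rotation:
Unpolarized light through the first polarizer → I₁ = ½ I₀, now polarized at 74°.
I₂ = I₁ cos²(97° − 74°) = 0.5 I₀ · cos²(23°) = 0.4237 I₀.
Ratio = 0.4237 / 0.02161 = 19.6.

I_new/I_old ≈ 19.6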